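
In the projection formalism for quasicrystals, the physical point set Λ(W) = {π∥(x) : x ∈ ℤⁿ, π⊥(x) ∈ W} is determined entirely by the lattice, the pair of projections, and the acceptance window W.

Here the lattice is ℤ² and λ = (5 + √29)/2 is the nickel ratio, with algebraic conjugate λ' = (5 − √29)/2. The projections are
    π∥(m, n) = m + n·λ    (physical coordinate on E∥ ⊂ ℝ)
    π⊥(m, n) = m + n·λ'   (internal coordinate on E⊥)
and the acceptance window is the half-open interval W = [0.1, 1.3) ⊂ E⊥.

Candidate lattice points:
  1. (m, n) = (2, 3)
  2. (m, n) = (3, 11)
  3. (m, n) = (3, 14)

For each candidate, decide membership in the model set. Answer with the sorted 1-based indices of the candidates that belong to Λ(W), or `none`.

2, 3

Compute λ' = (5−√29)/2 = -0.19258, so π⊥(m,n) = m -0.19258·n.
#1 (2,3): internal coord 2 + (3)·λ' = +1.42225; +1.42225 ∉ [0.1, 1.3) → out
#2 (3,11): internal coord 3 + (11)·λ' = +0.88159; +0.88159 ∈ [0.1, 1.3) → IN Λ
#3 (3,14): internal coord 3 + (14)·λ' = +0.30385; +0.30385 ∈ [0.1, 1.3) → IN Λ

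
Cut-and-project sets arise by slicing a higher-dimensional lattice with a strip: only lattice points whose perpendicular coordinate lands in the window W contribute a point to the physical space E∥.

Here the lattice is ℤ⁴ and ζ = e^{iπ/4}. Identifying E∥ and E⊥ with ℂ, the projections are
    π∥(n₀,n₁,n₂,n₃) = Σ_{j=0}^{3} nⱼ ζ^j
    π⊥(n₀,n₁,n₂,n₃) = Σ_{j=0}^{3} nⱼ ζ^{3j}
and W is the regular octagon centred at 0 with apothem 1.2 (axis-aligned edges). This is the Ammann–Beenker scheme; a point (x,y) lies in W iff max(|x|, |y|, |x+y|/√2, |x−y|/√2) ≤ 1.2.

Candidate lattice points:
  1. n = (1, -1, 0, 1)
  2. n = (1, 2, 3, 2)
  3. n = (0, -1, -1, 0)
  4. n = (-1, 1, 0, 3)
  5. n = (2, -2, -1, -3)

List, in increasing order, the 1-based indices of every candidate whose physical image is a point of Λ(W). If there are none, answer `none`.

π⊥(n) = n₀ + n₁ζ³ + n₂ζ⁶ + n₃ζ⁹ where ζ = e^{iπ/4}.
candidate 1: n = (1, -1, 0, 1) → π⊥ ≈ (+2.4142, +0.0000); max(|x|,|y|,|x±y|/√2) = 2.4142 > 1.2 ⇒ ∉ W
candidate 2: n = (1, 2, 3, 2) → π⊥ ≈ (+1.0000, -0.1716); max(|x|,|y|,|x±y|/√2) = 1.0000 ≤ 1.2 ⇒ ∈ W
candidate 3: n = (0, -1, -1, 0) → π⊥ ≈ (+0.7071, +0.2929); max(|x|,|y|,|x±y|/√2) = 0.7071 ≤ 1.2 ⇒ ∈ W
candidate 4: n = (-1, 1, 0, 3) → π⊥ ≈ (+0.4142, +2.8284); max(|x|,|y|,|x±y|/√2) = 2.8284 > 1.2 ⇒ ∉ W
candidate 5: n = (2, -2, -1, -3) → π⊥ ≈ (+1.2929, -2.5355); max(|x|,|y|,|x±y|/√2) = 2.7071 > 1.2 ⇒ ∉ W

2, 3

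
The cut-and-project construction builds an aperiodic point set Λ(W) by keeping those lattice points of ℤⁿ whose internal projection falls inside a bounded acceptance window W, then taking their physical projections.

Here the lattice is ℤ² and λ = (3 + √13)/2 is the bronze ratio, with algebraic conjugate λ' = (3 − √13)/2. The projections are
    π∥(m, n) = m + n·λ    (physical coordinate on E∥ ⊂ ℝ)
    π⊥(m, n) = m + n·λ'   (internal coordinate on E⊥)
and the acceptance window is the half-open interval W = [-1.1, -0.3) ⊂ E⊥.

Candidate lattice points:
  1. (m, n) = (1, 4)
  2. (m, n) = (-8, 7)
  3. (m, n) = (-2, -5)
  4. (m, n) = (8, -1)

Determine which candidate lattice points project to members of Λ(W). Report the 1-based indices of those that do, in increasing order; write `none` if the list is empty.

Compute λ' = (3−√13)/2 = -0.3028, so π⊥(m,n) = m -0.3028·n.
[1] lift (1,4): star map gives -0.2111; window check -1.1 ≤ -0.2111 < -0.3 is false → out
[2] lift (-8,7): star map gives -10.1194; window check -1.1 ≤ -10.1194 < -0.3 is false → out
[3] lift (-2,-5): star map gives -0.4861; window check -1.1 ≤ -0.4861 < -0.3 is true → IN Λ
[4] lift (8,-1): star map gives 8.3028; window check -1.1 ≤ 8.3028 < -0.3 is false → out

3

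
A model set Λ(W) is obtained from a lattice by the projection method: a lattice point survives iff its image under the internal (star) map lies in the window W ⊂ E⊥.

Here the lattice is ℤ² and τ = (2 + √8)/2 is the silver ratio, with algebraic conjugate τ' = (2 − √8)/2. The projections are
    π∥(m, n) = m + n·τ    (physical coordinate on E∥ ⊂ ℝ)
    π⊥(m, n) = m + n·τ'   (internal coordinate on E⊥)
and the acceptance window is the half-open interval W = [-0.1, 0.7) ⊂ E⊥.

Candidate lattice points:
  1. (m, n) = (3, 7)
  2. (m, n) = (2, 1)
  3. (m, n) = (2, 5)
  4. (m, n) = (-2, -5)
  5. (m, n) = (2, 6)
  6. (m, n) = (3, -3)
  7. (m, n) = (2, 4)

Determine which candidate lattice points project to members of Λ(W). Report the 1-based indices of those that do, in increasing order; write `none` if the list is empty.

1, 3, 4, 7

τ' = (2−√8)/2 ≈ -0.414214.
candidate 1: (m,n)=(3,7) → π∥ = 3+7·τ ≈ 19.899495, π⊥ = 3+7·τ' ≈ 0.100505 ∈ [-0.1, 0.7) ⇒ IN Λ
candidate 2: (m,n)=(2,1) → π∥ = 2+1·τ ≈ 4.414214, π⊥ = 2+1·τ' ≈ 1.585786 ∉ [-0.1, 0.7) ⇒ out
candidate 3: (m,n)=(2,5) → π∥ = 2+5·τ ≈ 14.071068, π⊥ = 2+5·τ' ≈ -0.071068 ∈ [-0.1, 0.7) ⇒ IN Λ
candidate 4: (m,n)=(-2,-5) → π∥ = -2-5·τ ≈ -14.071068, π⊥ = -2-5·τ' ≈ 0.071068 ∈ [-0.1, 0.7) ⇒ IN Λ
candidate 5: (m,n)=(2,6) → π∥ = 2+6·τ ≈ 16.485281, π⊥ = 2+6·τ' ≈ -0.485281 ∉ [-0.1, 0.7) ⇒ out
candidate 6: (m,n)=(3,-3) → π∥ = 3-3·τ ≈ -4.242641, π⊥ = 3-3·τ' ≈ 4.242641 ∉ [-0.1, 0.7) ⇒ out
candidate 7: (m,n)=(2,4) → π∥ = 2+4·τ ≈ 11.656854, π⊥ = 2+4·τ' ≈ 0.343146 ∈ [-0.1, 0.7) ⇒ IN Λ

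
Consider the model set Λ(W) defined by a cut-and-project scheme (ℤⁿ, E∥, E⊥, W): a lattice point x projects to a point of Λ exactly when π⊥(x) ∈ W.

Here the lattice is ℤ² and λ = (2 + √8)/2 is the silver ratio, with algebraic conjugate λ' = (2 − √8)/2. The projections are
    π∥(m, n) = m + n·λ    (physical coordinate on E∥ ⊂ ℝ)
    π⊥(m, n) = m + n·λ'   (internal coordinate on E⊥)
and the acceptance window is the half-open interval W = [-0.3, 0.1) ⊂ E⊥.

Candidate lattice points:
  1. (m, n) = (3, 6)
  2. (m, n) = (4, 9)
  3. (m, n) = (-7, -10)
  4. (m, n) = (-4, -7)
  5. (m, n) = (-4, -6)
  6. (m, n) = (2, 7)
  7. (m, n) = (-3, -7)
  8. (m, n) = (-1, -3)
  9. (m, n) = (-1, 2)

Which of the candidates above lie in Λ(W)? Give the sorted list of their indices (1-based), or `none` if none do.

Numerically λ ≈ 2.414214 and λ' = −1/λ ≈ -0.414214.
[1] lift (3,6): star map gives 0.514719; window check -0.3 ≤ 0.514719 < 0.1 is false → out
[2] lift (4,9): star map gives 0.272078; window check -0.3 ≤ 0.272078 < 0.1 is false → out
[3] lift (-7,-10): star map gives -2.857864; window check -0.3 ≤ -2.857864 < 0.1 is false → out
[4] lift (-4,-7): star map gives -1.100505; window check -0.3 ≤ -1.100505 < 0.1 is false → out
[5] lift (-4,-6): star map gives -1.514719; window check -0.3 ≤ -1.514719 < 0.1 is false → out
[6] lift (2,7): star map gives -0.899495; window check -0.3 ≤ -0.899495 < 0.1 is false → out
[7] lift (-3,-7): star map gives -0.100505; window check -0.3 ≤ -0.100505 < 0.1 is true → IN Λ
[8] lift (-1,-3): star map gives 0.242641; window check -0.3 ≤ 0.242641 < 0.1 is false → out
[9] lift (-1,2): star map gives -1.828427; window check -0.3 ≤ -1.828427 < 0.1 is false → out

7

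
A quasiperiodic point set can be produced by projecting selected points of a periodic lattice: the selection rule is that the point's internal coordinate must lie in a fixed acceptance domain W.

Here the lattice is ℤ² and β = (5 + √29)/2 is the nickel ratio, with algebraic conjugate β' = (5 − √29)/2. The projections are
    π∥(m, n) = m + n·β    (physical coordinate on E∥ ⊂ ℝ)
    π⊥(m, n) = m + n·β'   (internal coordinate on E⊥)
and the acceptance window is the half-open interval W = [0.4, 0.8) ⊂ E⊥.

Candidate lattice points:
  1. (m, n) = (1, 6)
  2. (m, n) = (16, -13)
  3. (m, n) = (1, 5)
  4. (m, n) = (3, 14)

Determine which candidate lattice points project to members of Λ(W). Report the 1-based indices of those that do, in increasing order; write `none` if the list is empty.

Compute β' = (5−√29)/2 = -0.1926, so π⊥(m,n) = m -0.1926·n.
candidate 1: (m,n)=(1,6) → π∥ = 1+6·β ≈ 32.1555, π⊥ = 1+6·β' ≈ -0.1555 ∉ [0.4, 0.8) ⇒ out
candidate 2: (m,n)=(16,-13) → π∥ = 16-13·β ≈ -51.5036, π⊥ = 16-13·β' ≈ 18.5036 ∉ [0.4, 0.8) ⇒ out
candidate 3: (m,n)=(1,5) → π∥ = 1+5·β ≈ 26.9629, π⊥ = 1+5·β' ≈ 0.0371 ∉ [0.4, 0.8) ⇒ out
candidate 4: (m,n)=(3,14) → π∥ = 3+14·β ≈ 75.6962, π⊥ = 3+14·β' ≈ 0.3038 ∉ [0.4, 0.8) ⇒ out

none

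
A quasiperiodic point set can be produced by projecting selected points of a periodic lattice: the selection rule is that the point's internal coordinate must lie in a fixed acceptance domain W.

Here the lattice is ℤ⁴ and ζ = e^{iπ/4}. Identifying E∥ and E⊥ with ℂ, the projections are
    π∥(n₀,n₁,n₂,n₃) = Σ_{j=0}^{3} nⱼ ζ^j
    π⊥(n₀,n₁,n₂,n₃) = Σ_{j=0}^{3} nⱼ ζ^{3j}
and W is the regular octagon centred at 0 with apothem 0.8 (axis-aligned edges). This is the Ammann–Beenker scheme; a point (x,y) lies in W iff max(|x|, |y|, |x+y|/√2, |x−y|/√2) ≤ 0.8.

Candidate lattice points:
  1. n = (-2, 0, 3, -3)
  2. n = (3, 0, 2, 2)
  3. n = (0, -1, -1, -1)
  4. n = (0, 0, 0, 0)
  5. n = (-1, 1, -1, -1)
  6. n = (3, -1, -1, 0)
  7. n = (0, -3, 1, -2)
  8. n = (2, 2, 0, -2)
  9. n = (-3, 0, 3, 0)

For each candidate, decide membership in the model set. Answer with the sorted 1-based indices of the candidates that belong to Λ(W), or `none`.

Internal map: ζ^{3j} for j=0..3 gives (1,0), (−√2/2,√2/2), (0,−1), (√2/2,√2/2).
#1 (-2, 0, 3, -3): internal (-4.12132, -5.12132); octagon support 6.53553 vs apothem 0.8 → ∉ W
#2 (3, 0, 2, 2): internal (4.41421, -0.58579); octagon support 4.41421 vs apothem 0.8 → ∉ W
#3 (0, -1, -1, -1): internal (0.00000, -0.41421); octagon support 0.41421 vs apothem 0.8 → ∈ W
#4 (0, 0, 0, 0): internal (0.00000, 0.00000); octagon support 0.00000 vs apothem 0.8 → ∈ W
#5 (-1, 1, -1, -1): internal (-2.41421, 1.00000); octagon support 2.41421 vs apothem 0.8 → ∉ W
#6 (3, -1, -1, 0): internal (3.70711, 0.29289); octagon support 3.70711 vs apothem 0.8 → ∉ W
#7 (0, -3, 1, -2): internal (0.70711, -4.53553); octagon support 4.53553 vs apothem 0.8 → ∉ W
#8 (2, 2, 0, -2): internal (-0.82843, 0.00000); octagon support 0.82843 vs apothem 0.8 → ∉ W
#9 (-3, 0, 3, 0): internal (-3.00000, -3.00000); octagon support 4.24264 vs apothem 0.8 → ∉ W

3, 4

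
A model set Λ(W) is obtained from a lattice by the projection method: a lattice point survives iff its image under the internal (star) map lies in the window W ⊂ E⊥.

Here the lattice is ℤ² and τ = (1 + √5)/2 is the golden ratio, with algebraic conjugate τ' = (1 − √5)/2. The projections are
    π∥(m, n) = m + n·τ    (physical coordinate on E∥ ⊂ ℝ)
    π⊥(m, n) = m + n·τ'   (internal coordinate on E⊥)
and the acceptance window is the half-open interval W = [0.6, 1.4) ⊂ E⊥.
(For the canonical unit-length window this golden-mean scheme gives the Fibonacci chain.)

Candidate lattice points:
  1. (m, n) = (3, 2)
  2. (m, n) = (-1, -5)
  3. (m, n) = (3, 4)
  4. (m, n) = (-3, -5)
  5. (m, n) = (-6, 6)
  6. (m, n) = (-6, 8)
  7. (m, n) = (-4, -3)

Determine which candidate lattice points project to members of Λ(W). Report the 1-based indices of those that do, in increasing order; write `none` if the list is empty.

Numerically τ ≈ 1.61803 and τ' = −1/τ ≈ -0.61803.
candidate 1: (m,n)=(3,2) → π∥ = 3+2·τ ≈ 6.23607, π⊥ = 3+2·τ' ≈ 1.76393 ∉ [0.6, 1.4) ⇒ out
candidate 2: (m,n)=(-1,-5) → π∥ = -1-5·τ ≈ -9.09017, π⊥ = -1-5·τ' ≈ 2.09017 ∉ [0.6, 1.4) ⇒ out
candidate 3: (m,n)=(3,4) → π∥ = 3+4·τ ≈ 9.47214, π⊥ = 3+4·τ' ≈ 0.52786 ∉ [0.6, 1.4) ⇒ out
candidate 4: (m,n)=(-3,-5) → π∥ = -3-5·τ ≈ -11.09017, π⊥ = -3-5·τ' ≈ 0.09017 ∉ [0.6, 1.4) ⇒ out
candidate 5: (m,n)=(-6,6) → π∥ = -6+6·τ ≈ 3.70820, π⊥ = -6+6·τ' ≈ -9.70820 ∉ [0.6, 1.4) ⇒ out
candidate 6: (m,n)=(-6,8) → π∥ = -6+8·τ ≈ 6.94427, π⊥ = -6+8·τ' ≈ -10.94427 ∉ [0.6, 1.4) ⇒ out
candidate 7: (m,n)=(-4,-3) → π∥ = -4-3·τ ≈ -8.85410, π⊥ = -4-3·τ' ≈ -2.14590 ∉ [0.6, 1.4) ⇒ out

none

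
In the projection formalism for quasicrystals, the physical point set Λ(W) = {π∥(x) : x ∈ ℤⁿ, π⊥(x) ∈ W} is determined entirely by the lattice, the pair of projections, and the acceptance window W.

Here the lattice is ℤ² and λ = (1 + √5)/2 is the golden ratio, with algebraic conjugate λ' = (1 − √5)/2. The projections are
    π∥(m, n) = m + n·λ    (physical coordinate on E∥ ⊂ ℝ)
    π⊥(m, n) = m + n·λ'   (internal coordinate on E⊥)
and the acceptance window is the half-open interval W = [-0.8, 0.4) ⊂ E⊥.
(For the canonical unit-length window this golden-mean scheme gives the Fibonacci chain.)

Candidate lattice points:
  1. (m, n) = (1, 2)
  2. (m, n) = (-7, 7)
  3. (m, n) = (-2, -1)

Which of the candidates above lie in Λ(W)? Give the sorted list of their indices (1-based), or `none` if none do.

1

Numerically λ ≈ 1.61803 and λ' = −1/λ ≈ -0.61803.
[1] lift (1,2): star map gives -0.23607; window check -0.8 ≤ -0.23607 < 0.4 is true → IN Λ
[2] lift (-7,7): star map gives -11.32624; window check -0.8 ≤ -11.32624 < 0.4 is false → out
[3] lift (-2,-1): star map gives -1.38197; window check -0.8 ≤ -1.38197 < 0.4 is false → out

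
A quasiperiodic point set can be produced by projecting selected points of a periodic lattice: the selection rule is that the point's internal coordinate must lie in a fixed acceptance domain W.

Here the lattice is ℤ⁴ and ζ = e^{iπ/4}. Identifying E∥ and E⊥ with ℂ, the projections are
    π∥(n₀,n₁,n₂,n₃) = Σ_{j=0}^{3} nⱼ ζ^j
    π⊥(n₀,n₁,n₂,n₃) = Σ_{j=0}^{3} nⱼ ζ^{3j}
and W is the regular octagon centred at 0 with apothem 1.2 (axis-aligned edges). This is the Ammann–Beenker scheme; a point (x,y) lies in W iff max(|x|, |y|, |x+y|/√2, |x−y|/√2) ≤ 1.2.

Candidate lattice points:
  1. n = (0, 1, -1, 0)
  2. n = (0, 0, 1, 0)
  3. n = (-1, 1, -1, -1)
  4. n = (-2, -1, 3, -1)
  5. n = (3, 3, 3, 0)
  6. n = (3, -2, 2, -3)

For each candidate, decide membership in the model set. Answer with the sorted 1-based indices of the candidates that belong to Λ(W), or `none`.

With ζ = e^{iπ/4} the internal vectors are ζ^0,ζ^3,ζ^6,ζ^9.
candidate 1: n = (0, 1, -1, 0) → π⊥ ≈ (-0.707107, +1.707107); max(|x|,|y|,|x±y|/√2) = 1.707107 > 1.2 ⇒ ∉ W
candidate 2: n = (0, 0, 1, 0) → π⊥ ≈ (+0.000000, -1.000000); max(|x|,|y|,|x±y|/√2) = 1.000000 ≤ 1.2 ⇒ ∈ W
candidate 3: n = (-1, 1, -1, -1) → π⊥ ≈ (-2.414214, +1.000000); max(|x|,|y|,|x±y|/√2) = 2.414214 > 1.2 ⇒ ∉ W
candidate 4: n = (-2, -1, 3, -1) → π⊥ ≈ (-2.000000, -4.414214); max(|x|,|y|,|x±y|/√2) = 4.535534 > 1.2 ⇒ ∉ W
candidate 5: n = (3, 3, 3, 0) → π⊥ ≈ (+0.878680, -0.878680); max(|x|,|y|,|x±y|/√2) = 1.242641 > 1.2 ⇒ ∉ W
candidate 6: n = (3, -2, 2, -3) → π⊥ ≈ (+2.292893, -5.535534); max(|x|,|y|,|x±y|/√2) = 5.535534 > 1.2 ⇒ ∉ W

2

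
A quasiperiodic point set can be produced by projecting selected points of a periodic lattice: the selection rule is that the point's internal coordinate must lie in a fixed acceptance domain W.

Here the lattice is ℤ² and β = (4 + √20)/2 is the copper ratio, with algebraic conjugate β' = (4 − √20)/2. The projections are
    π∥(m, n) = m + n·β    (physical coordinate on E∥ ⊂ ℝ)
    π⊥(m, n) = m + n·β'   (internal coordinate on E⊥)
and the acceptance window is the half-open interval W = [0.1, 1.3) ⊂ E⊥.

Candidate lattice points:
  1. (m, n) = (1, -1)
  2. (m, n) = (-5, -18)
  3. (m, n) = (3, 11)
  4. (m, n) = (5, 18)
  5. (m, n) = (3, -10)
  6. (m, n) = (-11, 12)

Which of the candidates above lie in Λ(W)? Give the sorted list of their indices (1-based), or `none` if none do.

1, 3, 4

Numerically β ≈ 4.236068 and β' = −1/β ≈ -0.236068.
[1] lift (1,-1): star map gives 1.236068; window check 0.1 ≤ 1.236068 < 1.3 is true → IN Λ
[2] lift (-5,-18): star map gives -0.750776; window check 0.1 ≤ -0.750776 < 1.3 is false → out
[3] lift (3,11): star map gives 0.403252; window check 0.1 ≤ 0.403252 < 1.3 is true → IN Λ
[4] lift (5,18): star map gives 0.750776; window check 0.1 ≤ 0.750776 < 1.3 is true → IN Λ
[5] lift (3,-10): star map gives 5.360680; window check 0.1 ≤ 5.360680 < 1.3 is false → out
[6] lift (-11,12): star map gives -13.832816; window check 0.1 ≤ -13.832816 < 1.3 is false → out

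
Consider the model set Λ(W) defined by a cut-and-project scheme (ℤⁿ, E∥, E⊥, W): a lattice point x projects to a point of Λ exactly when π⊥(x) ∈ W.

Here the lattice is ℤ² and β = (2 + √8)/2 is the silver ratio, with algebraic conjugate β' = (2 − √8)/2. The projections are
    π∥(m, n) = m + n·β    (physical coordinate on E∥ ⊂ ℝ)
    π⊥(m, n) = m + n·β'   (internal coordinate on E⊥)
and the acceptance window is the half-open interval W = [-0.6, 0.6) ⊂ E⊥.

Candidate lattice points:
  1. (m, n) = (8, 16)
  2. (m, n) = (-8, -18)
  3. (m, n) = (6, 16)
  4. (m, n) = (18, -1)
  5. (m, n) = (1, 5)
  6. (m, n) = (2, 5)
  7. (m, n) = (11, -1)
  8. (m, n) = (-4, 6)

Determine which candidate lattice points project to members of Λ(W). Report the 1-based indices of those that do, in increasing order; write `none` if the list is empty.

Numerically β ≈ 2.4142 and β' = −1/β ≈ -0.4142.
#1 (8,16): internal coord 8 + (16)·β' = +1.3726; +1.3726 ∉ [-0.6, 0.6) → out
#2 (-8,-18): internal coord -8 + (-18)·β' = -0.5442; -0.5442 ∈ [-0.6, 0.6) → IN Λ
#3 (6,16): internal coord 6 + (16)·β' = -0.6274; -0.6274 ∉ [-0.6, 0.6) → out
#4 (18,-1): internal coord 18 + (-1)·β' = +18.4142; +18.4142 ∉ [-0.6, 0.6) → out
#5 (1,5): internal coord 1 + (5)·β' = -1.0711; -1.0711 ∉ [-0.6, 0.6) → out
#6 (2,5): internal coord 2 + (5)·β' = -0.0711; -0.0711 ∈ [-0.6, 0.6) → IN Λ
#7 (11,-1): internal coord 11 + (-1)·β' = +11.4142; +11.4142 ∉ [-0.6, 0.6) → out
#8 (-4,6): internal coord -4 + (6)·β' = -6.4853; -6.4853 ∉ [-0.6, 0.6) → out

2, 6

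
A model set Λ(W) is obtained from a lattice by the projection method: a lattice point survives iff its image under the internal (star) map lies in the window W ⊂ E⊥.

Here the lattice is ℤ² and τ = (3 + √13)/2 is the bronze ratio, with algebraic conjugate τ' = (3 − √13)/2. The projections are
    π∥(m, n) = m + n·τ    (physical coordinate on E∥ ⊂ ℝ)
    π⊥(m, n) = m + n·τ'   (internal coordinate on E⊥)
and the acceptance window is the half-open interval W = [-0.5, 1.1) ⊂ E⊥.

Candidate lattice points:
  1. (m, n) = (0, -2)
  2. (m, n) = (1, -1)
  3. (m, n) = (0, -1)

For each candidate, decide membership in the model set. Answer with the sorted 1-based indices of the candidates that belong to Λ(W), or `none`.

Compute τ' = (3−√13)/2 = -0.3028, so π⊥(m,n) = m -0.3028·n.
#1 (0,-2): internal coord 0 + (-2)·τ' = +0.6056; +0.6056 ∈ [-0.5, 1.1) → IN Λ
#2 (1,-1): internal coord 1 + (-1)·τ' = +1.3028; +1.3028 ∉ [-0.5, 1.1) → out
#3 (0,-1): internal coord 0 + (-1)·τ' = +0.3028; +0.3028 ∈ [-0.5, 1.1) → IN Λ

1, 3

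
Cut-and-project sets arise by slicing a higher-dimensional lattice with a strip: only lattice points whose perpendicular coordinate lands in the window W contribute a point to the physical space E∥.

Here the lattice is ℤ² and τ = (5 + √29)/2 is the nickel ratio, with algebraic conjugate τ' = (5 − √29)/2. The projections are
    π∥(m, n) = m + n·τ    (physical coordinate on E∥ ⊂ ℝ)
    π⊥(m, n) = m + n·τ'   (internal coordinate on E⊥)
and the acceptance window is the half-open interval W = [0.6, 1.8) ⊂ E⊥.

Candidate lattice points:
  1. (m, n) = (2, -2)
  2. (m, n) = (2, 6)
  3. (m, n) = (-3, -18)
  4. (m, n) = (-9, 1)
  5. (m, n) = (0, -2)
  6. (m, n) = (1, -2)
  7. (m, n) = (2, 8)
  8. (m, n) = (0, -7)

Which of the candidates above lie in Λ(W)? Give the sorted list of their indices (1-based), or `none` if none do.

τ' = (5−√29)/2 ≈ -0.192582.
#1 (2,-2): internal coord 2 + (-2)·τ' = +2.385165; +2.385165 ∉ [0.6, 1.8) → out
#2 (2,6): internal coord 2 + (6)·τ' = +0.844506; +0.844506 ∈ [0.6, 1.8) → IN Λ
#3 (-3,-18): internal coord -3 + (-18)·τ' = +0.466483; +0.466483 ∉ [0.6, 1.8) → out
#4 (-9,1): internal coord -9 + (1)·τ' = -9.192582; -9.192582 ∉ [0.6, 1.8) → out
#5 (0,-2): internal coord 0 + (-2)·τ' = +0.385165; +0.385165 ∉ [0.6, 1.8) → out
#6 (1,-2): internal coord 1 + (-2)·τ' = +1.385165; +1.385165 ∈ [0.6, 1.8) → IN Λ
#7 (2,8): internal coord 2 + (8)·τ' = +0.459341; +0.459341 ∉ [0.6, 1.8) → out
#8 (0,-7): internal coord 0 + (-7)·τ' = +1.348077; +1.348077 ∈ [0.6, 1.8) → IN Λ

2, 6, 8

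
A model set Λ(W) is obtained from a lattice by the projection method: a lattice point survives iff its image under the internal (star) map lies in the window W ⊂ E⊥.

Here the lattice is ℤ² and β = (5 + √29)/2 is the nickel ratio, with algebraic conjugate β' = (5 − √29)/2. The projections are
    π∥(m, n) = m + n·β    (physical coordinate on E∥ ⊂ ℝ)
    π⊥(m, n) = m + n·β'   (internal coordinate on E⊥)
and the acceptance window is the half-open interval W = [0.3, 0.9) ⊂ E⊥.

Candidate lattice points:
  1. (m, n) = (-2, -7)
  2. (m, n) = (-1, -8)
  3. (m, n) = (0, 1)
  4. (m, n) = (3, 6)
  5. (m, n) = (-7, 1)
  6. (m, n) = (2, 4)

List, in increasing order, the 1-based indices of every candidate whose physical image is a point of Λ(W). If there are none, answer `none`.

2

β' = (5−√29)/2 ≈ -0.192582.
candidate 1: (m,n)=(-2,-7) → π∥ = -2-7·β ≈ -38.348077, π⊥ = -2-7·β' ≈ -0.651923 ∉ [0.3, 0.9) ⇒ out
candidate 2: (m,n)=(-1,-8) → π∥ = -1-8·β ≈ -42.540659, π⊥ = -1-8·β' ≈ 0.540659 ∈ [0.3, 0.9) ⇒ IN Λ
candidate 3: (m,n)=(0,1) → π∥ = 0+1·β ≈ 5.192582, π⊥ = 0+1·β' ≈ -0.192582 ∉ [0.3, 0.9) ⇒ out
candidate 4: (m,n)=(3,6) → π∥ = 3+6·β ≈ 34.155494, π⊥ = 3+6·β' ≈ 1.844506 ∉ [0.3, 0.9) ⇒ out
candidate 5: (m,n)=(-7,1) → π∥ = -7+1·β ≈ -1.807418, π⊥ = -7+1·β' ≈ -7.192582 ∉ [0.3, 0.9) ⇒ out
candidate 6: (m,n)=(2,4) → π∥ = 2+4·β ≈ 22.770330, π⊥ = 2+4·β' ≈ 1.229670 ∉ [0.3, 0.9) ⇒ out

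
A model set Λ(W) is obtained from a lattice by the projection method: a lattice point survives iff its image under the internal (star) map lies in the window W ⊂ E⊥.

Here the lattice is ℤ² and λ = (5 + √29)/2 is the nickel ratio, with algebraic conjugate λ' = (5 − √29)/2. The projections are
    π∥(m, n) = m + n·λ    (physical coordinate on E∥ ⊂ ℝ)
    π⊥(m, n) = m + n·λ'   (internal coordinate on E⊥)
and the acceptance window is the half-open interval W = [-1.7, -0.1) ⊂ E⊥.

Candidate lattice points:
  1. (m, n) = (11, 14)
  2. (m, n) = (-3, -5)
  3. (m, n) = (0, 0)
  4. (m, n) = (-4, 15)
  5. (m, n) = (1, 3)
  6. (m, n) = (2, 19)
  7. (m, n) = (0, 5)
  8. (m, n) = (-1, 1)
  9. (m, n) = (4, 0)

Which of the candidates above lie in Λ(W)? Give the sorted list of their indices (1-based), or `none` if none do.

6, 7, 8

Numerically λ ≈ 5.19258 and λ' = −1/λ ≈ -0.19258.
#1 (11,14): internal coord 11 + (14)·λ' = +8.30385; +8.30385 ∉ [-1.7, -0.1) → out
#2 (-3,-5): internal coord -3 + (-5)·λ' = -2.03709; -2.03709 ∉ [-1.7, -0.1) → out
#3 (0,0): internal coord 0 + (0)·λ' = +0.00000; +0.00000 ∉ [-1.7, -0.1) → out
#4 (-4,15): internal coord -4 + (15)·λ' = -6.88874; -6.88874 ∉ [-1.7, -0.1) → out
#5 (1,3): internal coord 1 + (3)·λ' = +0.42225; +0.42225 ∉ [-1.7, -0.1) → out
#6 (2,19): internal coord 2 + (19)·λ' = -1.65907; -1.65907 ∈ [-1.7, -0.1) → IN Λ
#7 (0,5): internal coord 0 + (5)·λ' = -0.96291; -0.96291 ∈ [-1.7, -0.1) → IN Λ
#8 (-1,1): internal coord -1 + (1)·λ' = -1.19258; -1.19258 ∈ [-1.7, -0.1) → IN Λ
#9 (4,0): internal coord 4 + (0)·λ' = +4.00000; +4.00000 ∉ [-1.7, -0.1) → out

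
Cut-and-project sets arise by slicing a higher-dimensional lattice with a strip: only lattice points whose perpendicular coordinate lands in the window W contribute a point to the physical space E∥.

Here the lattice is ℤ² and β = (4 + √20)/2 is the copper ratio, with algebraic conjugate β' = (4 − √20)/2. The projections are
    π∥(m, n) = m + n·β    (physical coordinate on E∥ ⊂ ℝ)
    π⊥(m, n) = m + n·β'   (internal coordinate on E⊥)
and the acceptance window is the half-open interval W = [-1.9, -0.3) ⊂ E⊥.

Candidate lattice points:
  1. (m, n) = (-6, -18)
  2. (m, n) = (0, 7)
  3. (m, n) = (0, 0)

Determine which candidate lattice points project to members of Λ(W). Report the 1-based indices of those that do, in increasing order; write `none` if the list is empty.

β' = (4−√20)/2 ≈ -0.236068.
candidate 1: (m,n)=(-6,-18) → π∥ = -6-18·β ≈ -82.249224, π⊥ = -6-18·β' ≈ -1.750776 ∈ [-1.9, -0.3) ⇒ IN Λ
candidate 2: (m,n)=(0,7) → π∥ = 0+7·β ≈ 29.652476, π⊥ = 0+7·β' ≈ -1.652476 ∈ [-1.9, -0.3) ⇒ IN Λ
candidate 3: (m,n)=(0,0) → π∥ = 0+0·β ≈ 0.000000, π⊥ = 0+0·β' ≈ 0.000000 ∉ [-1.9, -0.3) ⇒ out

1, 2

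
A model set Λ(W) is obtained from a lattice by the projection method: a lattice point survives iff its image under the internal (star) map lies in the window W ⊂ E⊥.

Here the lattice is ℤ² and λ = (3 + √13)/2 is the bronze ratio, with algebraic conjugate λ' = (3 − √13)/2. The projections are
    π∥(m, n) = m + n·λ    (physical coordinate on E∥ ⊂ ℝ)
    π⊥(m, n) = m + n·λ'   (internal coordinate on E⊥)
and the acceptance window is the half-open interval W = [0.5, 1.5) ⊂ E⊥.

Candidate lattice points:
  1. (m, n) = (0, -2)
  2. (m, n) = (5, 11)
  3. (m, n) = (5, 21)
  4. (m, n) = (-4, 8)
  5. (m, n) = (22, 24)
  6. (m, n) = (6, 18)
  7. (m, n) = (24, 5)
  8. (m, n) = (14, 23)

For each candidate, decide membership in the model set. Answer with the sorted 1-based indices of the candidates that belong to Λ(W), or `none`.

Compute λ' = (3−√13)/2 = -0.302776, so π⊥(m,n) = m -0.302776·n.
#1 (0,-2): internal coord 0 + (-2)·λ' = +0.605551; +0.605551 ∈ [0.5, 1.5) → IN Λ
#2 (5,11): internal coord 5 + (11)·λ' = +1.669468; +1.669468 ∉ [0.5, 1.5) → out
#3 (5,21): internal coord 5 + (21)·λ' = -1.358288; -1.358288 ∉ [0.5, 1.5) → out
#4 (-4,8): internal coord -4 + (8)·λ' = -6.422205; -6.422205 ∉ [0.5, 1.5) → out
#5 (22,24): internal coord 22 + (24)·λ' = +14.733385; +14.733385 ∉ [0.5, 1.5) → out
#6 (6,18): internal coord 6 + (18)·λ' = +0.550039; +0.550039 ∈ [0.5, 1.5) → IN Λ
#7 (24,5): internal coord 24 + (5)·λ' = +22.486122; +22.486122 ∉ [0.5, 1.5) → out
#8 (14,23): internal coord 14 + (23)·λ' = +7.036160; +7.036160 ∉ [0.5, 1.5) → out

1, 6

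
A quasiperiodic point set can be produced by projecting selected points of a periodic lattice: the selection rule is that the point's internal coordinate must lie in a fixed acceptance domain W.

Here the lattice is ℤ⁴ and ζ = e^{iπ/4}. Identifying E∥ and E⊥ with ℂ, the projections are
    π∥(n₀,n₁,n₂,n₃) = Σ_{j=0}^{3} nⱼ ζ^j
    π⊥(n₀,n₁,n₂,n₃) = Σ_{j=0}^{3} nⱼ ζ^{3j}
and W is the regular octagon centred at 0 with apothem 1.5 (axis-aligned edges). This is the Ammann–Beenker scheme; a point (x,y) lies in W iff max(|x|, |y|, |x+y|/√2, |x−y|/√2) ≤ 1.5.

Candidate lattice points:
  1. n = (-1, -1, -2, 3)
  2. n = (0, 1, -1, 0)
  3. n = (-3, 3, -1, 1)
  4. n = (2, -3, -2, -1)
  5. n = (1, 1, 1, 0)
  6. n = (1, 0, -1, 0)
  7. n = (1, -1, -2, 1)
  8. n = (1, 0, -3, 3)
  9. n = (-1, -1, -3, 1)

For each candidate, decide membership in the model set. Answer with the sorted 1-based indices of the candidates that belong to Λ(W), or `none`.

π⊥(n) = n₀ + n₁ζ³ + n₂ζ⁶ + n₃ζ⁹ where ζ = e^{iπ/4}.
#1 (-1, -1, -2, 3): internal (1.828427, 3.414214); octagon support 3.707107 vs apothem 1.5 → ∉ W
#2 (0, 1, -1, 0): internal (-0.707107, 1.707107); octagon support 1.707107 vs apothem 1.5 → ∉ W
#3 (-3, 3, -1, 1): internal (-4.414214, 3.828427); octagon support 5.828427 vs apothem 1.5 → ∉ W
#4 (2, -3, -2, -1): internal (3.414214, -0.828427); octagon support 3.414214 vs apothem 1.5 → ∉ W
#5 (1, 1, 1, 0): internal (0.292893, -0.292893); octagon support 0.414214 vs apothem 1.5 → ∈ W
#6 (1, 0, -1, 0): internal (1.000000, 1.000000); octagon support 1.414214 vs apothem 1.5 → ∈ W
#7 (1, -1, -2, 1): internal (2.414214, 2.000000); octagon support 3.121320 vs apothem 1.5 → ∉ W
#8 (1, 0, -3, 3): internal (3.121320, 5.121320); octagon support 5.828427 vs apothem 1.5 → ∉ W
#9 (-1, -1, -3, 1): internal (0.414214, 3.000000); octagon support 3.000000 vs apothem 1.5 → ∉ W

5, 6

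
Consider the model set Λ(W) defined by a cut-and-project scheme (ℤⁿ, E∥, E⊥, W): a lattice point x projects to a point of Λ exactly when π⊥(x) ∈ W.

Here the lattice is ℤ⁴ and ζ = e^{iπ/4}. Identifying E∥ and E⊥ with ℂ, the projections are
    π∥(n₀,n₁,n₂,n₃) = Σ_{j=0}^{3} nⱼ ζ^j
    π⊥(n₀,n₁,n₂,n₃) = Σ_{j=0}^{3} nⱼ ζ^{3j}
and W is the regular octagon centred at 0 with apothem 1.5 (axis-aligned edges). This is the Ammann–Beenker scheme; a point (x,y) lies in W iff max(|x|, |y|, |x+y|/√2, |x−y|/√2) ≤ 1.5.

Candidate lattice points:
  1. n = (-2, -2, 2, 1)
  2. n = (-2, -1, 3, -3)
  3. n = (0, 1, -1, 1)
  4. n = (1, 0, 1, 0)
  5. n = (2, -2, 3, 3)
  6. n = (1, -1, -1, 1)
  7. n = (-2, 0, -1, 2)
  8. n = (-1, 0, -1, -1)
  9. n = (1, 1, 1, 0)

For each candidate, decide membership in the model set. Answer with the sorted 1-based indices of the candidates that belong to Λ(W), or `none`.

4, 9

With ζ = e^{iπ/4} the internal vectors are ζ^0,ζ^3,ζ^6,ζ^9.
candidate 1: n = (-2, -2, 2, 1) → π⊥ ≈ (+0.12132, -2.70711); max(|x|,|y|,|x±y|/√2) = 2.70711 > 1.5 ⇒ ∉ W
candidate 2: n = (-2, -1, 3, -3) → π⊥ ≈ (-3.41421, -5.82843); max(|x|,|y|,|x±y|/√2) = 6.53553 > 1.5 ⇒ ∉ W
candidate 3: n = (0, 1, -1, 1) → π⊥ ≈ (+0.00000, +2.41421); max(|x|,|y|,|x±y|/√2) = 2.41421 > 1.5 ⇒ ∉ W
candidate 4: n = (1, 0, 1, 0) → π⊥ ≈ (+1.00000, -1.00000); max(|x|,|y|,|x±y|/√2) = 1.41421 ≤ 1.5 ⇒ ∈ W
candidate 5: n = (2, -2, 3, 3) → π⊥ ≈ (+5.53553, -2.29289); max(|x|,|y|,|x±y|/√2) = 5.53553 > 1.5 ⇒ ∉ W
candidate 6: n = (1, -1, -1, 1) → π⊥ ≈ (+2.41421, +1.00000); max(|x|,|y|,|x±y|/√2) = 2.41421 > 1.5 ⇒ ∉ W
candidate 7: n = (-2, 0, -1, 2) → π⊥ ≈ (-0.58579, +2.41421); max(|x|,|y|,|x±y|/√2) = 2.41421 > 1.5 ⇒ ∉ W
candidate 8: n = (-1, 0, -1, -1) → π⊥ ≈ (-1.70711, +0.29289); max(|x|,|y|,|x±y|/√2) = 1.70711 > 1.5 ⇒ ∉ W
candidate 9: n = (1, 1, 1, 0) → π⊥ ≈ (+0.29289, -0.29289); max(|x|,|y|,|x±y|/√2) = 0.41421 ≤ 1.5 ⇒ ∈ W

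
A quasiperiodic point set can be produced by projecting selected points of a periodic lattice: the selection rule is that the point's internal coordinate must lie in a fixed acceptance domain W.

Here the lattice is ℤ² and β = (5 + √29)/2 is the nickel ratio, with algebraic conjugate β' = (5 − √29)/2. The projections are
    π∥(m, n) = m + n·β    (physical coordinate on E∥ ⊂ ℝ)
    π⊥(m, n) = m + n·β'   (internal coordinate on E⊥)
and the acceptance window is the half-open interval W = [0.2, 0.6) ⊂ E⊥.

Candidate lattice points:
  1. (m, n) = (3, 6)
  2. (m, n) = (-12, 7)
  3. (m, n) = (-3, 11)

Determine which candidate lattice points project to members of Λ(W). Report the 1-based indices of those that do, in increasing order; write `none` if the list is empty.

none

β' = (5−√29)/2 ≈ -0.19258.
#1 (3,6): internal coord 3 + (6)·β' = +1.84451; +1.84451 ∉ [0.2, 0.6) → out
#2 (-12,7): internal coord -12 + (7)·β' = -13.34808; -13.34808 ∉ [0.2, 0.6) → out
#3 (-3,11): internal coord -3 + (11)·β' = -5.11841; -5.11841 ∉ [0.2, 0.6) → out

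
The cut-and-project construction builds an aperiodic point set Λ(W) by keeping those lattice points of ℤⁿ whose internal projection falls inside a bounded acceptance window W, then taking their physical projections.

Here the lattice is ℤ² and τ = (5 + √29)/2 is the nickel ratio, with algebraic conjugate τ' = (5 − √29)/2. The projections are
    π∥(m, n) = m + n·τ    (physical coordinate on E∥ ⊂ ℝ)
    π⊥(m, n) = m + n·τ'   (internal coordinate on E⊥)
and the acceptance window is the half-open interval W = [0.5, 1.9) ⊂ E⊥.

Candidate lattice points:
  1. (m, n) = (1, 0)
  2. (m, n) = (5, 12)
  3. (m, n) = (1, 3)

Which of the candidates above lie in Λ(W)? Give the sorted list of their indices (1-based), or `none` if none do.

1

Compute τ' = (5−√29)/2 = -0.19258, so π⊥(m,n) = m -0.19258·n.
[1] lift (1,0): star map gives 1.00000; window check 0.5 ≤ 1.00000 < 1.9 is true → IN Λ
[2] lift (5,12): star map gives 2.68901; window check 0.5 ≤ 2.68901 < 1.9 is false → out
[3] lift (1,3): star map gives 0.42225; window check 0.5 ≤ 0.42225 < 1.9 is false → out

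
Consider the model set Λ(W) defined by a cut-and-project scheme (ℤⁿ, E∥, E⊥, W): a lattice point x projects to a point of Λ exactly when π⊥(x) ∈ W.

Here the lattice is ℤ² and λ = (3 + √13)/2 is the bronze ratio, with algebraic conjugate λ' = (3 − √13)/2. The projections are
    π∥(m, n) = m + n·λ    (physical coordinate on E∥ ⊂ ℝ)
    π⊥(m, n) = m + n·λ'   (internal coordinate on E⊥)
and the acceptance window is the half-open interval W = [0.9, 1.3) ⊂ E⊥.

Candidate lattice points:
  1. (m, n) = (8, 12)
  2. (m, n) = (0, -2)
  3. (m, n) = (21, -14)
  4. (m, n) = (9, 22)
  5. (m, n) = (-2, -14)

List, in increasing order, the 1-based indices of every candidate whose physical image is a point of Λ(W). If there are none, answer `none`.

Compute λ' = (3−√13)/2 = -0.30278, so π⊥(m,n) = m -0.30278·n.
[1] lift (8,12): star map gives 4.36669; window check 0.9 ≤ 4.36669 < 1.3 is false → out
[2] lift (0,-2): star map gives 0.60555; window check 0.9 ≤ 0.60555 < 1.3 is false → out
[3] lift (21,-14): star map gives 25.23886; window check 0.9 ≤ 25.23886 < 1.3 is false → out
[4] lift (9,22): star map gives 2.33894; window check 0.9 ≤ 2.33894 < 1.3 is false → out
[5] lift (-2,-14): star map gives 2.23886; window check 0.9 ≤ 2.23886 < 1.3 is false → out

none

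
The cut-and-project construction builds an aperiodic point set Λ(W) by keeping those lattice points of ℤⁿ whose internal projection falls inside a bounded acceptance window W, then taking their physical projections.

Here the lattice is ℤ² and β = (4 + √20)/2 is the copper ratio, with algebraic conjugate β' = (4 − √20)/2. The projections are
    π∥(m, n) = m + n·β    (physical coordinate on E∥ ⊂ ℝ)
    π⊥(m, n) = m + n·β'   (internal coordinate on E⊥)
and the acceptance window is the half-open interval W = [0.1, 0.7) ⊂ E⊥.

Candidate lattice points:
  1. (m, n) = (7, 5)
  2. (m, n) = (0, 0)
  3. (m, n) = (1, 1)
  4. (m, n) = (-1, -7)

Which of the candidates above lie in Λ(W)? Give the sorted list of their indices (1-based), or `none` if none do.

β' = (4−√20)/2 ≈ -0.23607.
[1] lift (7,5): star map gives 5.81966; window check 0.1 ≤ 5.81966 < 0.7 is false → out
[2] lift (0,0): star map gives 0.00000; window check 0.1 ≤ 0.00000 < 0.7 is false → out
[3] lift (1,1): star map gives 0.76393; window check 0.1 ≤ 0.76393 < 0.7 is false → out
[4] lift (-1,-7): star map gives 0.65248; window check 0.1 ≤ 0.65248 < 0.7 is true → IN Λ

4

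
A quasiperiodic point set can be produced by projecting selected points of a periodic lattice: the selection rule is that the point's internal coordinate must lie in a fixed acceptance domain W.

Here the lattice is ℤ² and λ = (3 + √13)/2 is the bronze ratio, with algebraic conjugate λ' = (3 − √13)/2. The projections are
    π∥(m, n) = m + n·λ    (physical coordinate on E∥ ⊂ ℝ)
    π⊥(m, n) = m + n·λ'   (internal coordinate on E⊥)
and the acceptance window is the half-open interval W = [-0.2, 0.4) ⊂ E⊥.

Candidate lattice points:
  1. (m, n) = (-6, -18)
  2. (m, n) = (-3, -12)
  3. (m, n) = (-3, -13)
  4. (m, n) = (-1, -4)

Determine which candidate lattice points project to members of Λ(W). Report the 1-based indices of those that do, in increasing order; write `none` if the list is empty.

4

Compute λ' = (3−√13)/2 = -0.3028, so π⊥(m,n) = m -0.3028·n.
#1 (-6,-18): internal coord -6 + (-18)·λ' = -0.5500; -0.5500 ∉ [-0.2, 0.4) → out
#2 (-3,-12): internal coord -3 + (-12)·λ' = +0.6333; +0.6333 ∉ [-0.2, 0.4) → out
#3 (-3,-13): internal coord -3 + (-13)·λ' = +0.9361; +0.9361 ∉ [-0.2, 0.4) → out
#4 (-1,-4): internal coord -1 + (-4)·λ' = +0.2111; +0.2111 ∈ [-0.2, 0.4) → IN Λ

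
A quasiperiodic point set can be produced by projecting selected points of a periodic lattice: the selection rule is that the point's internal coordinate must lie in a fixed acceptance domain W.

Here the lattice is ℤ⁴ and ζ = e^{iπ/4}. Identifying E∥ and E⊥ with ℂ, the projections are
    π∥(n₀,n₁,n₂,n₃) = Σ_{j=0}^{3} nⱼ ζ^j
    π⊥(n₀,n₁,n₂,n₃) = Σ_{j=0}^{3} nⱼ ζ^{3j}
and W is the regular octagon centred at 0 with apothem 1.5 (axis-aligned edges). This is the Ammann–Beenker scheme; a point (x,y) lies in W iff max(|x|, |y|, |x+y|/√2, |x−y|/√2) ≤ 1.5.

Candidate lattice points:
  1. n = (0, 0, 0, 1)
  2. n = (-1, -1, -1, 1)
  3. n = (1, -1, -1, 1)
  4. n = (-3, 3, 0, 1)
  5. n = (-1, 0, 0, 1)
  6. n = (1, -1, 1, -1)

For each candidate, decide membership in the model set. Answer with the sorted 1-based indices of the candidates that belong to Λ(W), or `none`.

1, 2, 5

Internal map: ζ^{3j} for j=0..3 gives (1,0), (−√2/2,√2/2), (0,−1), (√2/2,√2/2).
candidate 1: n = (0, 0, 0, 1) → π⊥ ≈ (+0.70711, +0.70711); max(|x|,|y|,|x±y|/√2) = 1.00000 ≤ 1.5 ⇒ ∈ W
candidate 2: n = (-1, -1, -1, 1) → π⊥ ≈ (+0.41421, +1.00000); max(|x|,|y|,|x±y|/√2) = 1.00000 ≤ 1.5 ⇒ ∈ W
candidate 3: n = (1, -1, -1, 1) → π⊥ ≈ (+2.41421, +1.00000); max(|x|,|y|,|x±y|/√2) = 2.41421 > 1.5 ⇒ ∉ W
candidate 4: n = (-3, 3, 0, 1) → π⊥ ≈ (-4.41421, +2.82843); max(|x|,|y|,|x±y|/√2) = 5.12132 > 1.5 ⇒ ∉ W
candidate 5: n = (-1, 0, 0, 1) → π⊥ ≈ (-0.29289, +0.70711); max(|x|,|y|,|x±y|/√2) = 0.70711 ≤ 1.5 ⇒ ∈ W
candidate 6: n = (1, -1, 1, -1) → π⊥ ≈ (+1.00000, -2.41421); max(|x|,|y|,|x±y|/√2) = 2.41421 > 1.5 ⇒ ∉ W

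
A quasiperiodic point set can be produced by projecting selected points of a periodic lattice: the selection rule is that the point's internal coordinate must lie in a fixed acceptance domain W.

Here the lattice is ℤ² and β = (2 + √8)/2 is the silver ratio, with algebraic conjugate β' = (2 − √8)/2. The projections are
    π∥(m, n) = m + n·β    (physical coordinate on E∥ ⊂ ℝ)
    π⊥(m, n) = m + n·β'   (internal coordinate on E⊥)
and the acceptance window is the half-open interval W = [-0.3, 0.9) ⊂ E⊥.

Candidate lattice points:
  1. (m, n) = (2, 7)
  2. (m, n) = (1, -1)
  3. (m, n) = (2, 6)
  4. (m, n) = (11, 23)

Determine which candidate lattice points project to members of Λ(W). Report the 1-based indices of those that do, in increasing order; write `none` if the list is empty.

Numerically β ≈ 2.414214 and β' = −1/β ≈ -0.414214.
candidate 1: (m,n)=(2,7) → π∥ = 2+7·β ≈ 18.899495, π⊥ = 2+7·β' ≈ -0.899495 ∉ [-0.3, 0.9) ⇒ out
candidate 2: (m,n)=(1,-1) → π∥ = 1-1·β ≈ -1.414214, π⊥ = 1-1·β' ≈ 1.414214 ∉ [-0.3, 0.9) ⇒ out
candidate 3: (m,n)=(2,6) → π∥ = 2+6·β ≈ 16.485281, π⊥ = 2+6·β' ≈ -0.485281 ∉ [-0.3, 0.9) ⇒ out
candidate 4: (m,n)=(11,23) → π∥ = 11+23·β ≈ 66.526912, π⊥ = 11+23·β' ≈ 1.473088 ∉ [-0.3, 0.9) ⇒ out

none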